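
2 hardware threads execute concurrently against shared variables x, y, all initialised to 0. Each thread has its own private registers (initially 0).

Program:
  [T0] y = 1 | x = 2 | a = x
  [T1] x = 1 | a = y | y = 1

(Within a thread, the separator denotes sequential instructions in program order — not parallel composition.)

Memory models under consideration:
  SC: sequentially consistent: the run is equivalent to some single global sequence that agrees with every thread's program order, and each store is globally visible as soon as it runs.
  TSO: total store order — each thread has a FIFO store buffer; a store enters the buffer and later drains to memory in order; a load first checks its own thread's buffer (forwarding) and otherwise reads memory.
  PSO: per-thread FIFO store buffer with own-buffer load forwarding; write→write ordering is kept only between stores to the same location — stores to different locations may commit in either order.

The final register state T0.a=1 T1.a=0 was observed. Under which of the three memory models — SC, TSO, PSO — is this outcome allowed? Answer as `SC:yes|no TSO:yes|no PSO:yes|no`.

outcome vector order: (T0.a,T1.a)
[SC] allowed = {(1,1) (2,0) (2,1)}
[TSO] allowed = {(1,0) (1,1) (2,0) (2,1)}
[PSO] allowed = {(1,0) (1,1) (2,0) (2,1)}
target (1,0) ∈ {TSO,PSO}

SC:no TSO:yes PSO:yes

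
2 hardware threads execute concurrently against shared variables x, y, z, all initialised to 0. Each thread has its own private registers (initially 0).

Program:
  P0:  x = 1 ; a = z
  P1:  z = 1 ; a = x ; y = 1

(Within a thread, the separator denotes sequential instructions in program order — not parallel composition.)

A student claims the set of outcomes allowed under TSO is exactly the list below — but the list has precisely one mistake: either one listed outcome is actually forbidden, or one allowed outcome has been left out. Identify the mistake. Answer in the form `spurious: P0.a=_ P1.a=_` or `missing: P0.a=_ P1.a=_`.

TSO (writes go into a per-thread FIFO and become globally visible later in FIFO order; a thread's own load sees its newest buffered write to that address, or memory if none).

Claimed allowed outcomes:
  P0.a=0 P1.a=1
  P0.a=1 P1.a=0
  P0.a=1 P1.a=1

outcome vector order: (P0.a,P1.a)
TSO (4): 00, 01, 10, 11
TSO∖claimed = {00}

missing: P0.a=0 P1.a=0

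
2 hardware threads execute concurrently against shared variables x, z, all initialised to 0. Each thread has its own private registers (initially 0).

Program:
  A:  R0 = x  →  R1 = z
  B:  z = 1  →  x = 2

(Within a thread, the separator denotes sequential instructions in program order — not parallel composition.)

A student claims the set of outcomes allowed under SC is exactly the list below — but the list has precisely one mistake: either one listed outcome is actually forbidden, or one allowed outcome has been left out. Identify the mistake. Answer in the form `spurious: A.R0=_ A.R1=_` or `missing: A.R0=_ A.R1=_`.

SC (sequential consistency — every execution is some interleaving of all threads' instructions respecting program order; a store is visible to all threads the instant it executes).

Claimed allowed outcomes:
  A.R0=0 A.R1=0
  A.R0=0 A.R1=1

missing: A.R0=2 A.R1=1

outcome vector order: (A.R0,A.R1)
[SC] allowed = {<0 0>; <0 1>; <2 1>}
SC∖claimed = {<2 1>}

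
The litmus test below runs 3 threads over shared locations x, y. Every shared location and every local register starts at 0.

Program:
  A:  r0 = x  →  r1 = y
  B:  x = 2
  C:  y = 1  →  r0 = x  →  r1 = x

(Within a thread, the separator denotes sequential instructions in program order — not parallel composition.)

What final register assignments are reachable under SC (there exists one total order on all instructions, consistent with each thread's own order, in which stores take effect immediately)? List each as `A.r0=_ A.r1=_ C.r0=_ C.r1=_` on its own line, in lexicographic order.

outcome vector order: (A.r0,A.r1,C.r0,C.r1)
|SC outcomes| = 10

A.r0=0 A.r1=0 C.r0=0 C.r1=0
A.r0=0 A.r1=0 C.r0=0 C.r1=2
A.r0=0 A.r1=0 C.r0=2 C.r1=2
A.r0=0 A.r1=1 C.r0=0 C.r1=0
A.r0=0 A.r1=1 C.r0=0 C.r1=2
A.r0=0 A.r1=1 C.r0=2 C.r1=2
A.r0=2 A.r1=0 C.r0=2 C.r1=2
A.r0=2 A.r1=1 C.r0=0 C.r1=0
A.r0=2 A.r1=1 C.r0=0 C.r1=2
A.r0=2 A.r1=1 C.r0=2 C.r1=2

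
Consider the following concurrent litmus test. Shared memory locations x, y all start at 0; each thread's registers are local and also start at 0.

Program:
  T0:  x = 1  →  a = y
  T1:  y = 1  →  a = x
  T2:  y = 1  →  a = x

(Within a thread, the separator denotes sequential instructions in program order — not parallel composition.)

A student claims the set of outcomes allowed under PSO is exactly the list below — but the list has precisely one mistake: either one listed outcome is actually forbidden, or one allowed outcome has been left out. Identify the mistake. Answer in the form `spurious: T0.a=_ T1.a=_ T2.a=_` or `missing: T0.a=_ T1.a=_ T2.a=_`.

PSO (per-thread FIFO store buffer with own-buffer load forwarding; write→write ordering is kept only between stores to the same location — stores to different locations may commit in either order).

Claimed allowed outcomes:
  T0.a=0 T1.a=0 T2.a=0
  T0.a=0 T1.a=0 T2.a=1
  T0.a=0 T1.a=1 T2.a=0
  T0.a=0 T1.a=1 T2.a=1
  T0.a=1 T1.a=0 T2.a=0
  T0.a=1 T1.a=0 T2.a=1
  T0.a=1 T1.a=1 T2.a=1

outcome vector order: (T0.a,T1.a,T2.a)
[PSO] allowed = {0/0/0, 0/0/1, 0/1/0, 0/1/1, 1/0/0, 1/0/1, 1/1/0, 1/1/1}
PSO∖claimed = {1/1/0}

missing: T0.a=1 T1.a=1 T2.a=0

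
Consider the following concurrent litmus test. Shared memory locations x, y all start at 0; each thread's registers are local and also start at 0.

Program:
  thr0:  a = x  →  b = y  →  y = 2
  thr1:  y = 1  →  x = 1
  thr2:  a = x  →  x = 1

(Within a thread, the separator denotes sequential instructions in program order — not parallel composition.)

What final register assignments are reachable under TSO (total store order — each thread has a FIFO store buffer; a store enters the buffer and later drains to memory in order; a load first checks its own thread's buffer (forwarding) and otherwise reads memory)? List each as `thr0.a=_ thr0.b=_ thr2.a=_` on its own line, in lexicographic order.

outcome vector order: (thr0.a,thr0.b,thr2.a)
|TSO outcomes| = 7

thr0.a=0 thr0.b=0 thr2.a=0
thr0.a=0 thr0.b=0 thr2.a=1
thr0.a=0 thr0.b=1 thr2.a=0
thr0.a=0 thr0.b=1 thr2.a=1
thr0.a=1 thr0.b=0 thr2.a=0
thr0.a=1 thr0.b=1 thr2.a=0
thr0.a=1 thr0.b=1 thr2.a=1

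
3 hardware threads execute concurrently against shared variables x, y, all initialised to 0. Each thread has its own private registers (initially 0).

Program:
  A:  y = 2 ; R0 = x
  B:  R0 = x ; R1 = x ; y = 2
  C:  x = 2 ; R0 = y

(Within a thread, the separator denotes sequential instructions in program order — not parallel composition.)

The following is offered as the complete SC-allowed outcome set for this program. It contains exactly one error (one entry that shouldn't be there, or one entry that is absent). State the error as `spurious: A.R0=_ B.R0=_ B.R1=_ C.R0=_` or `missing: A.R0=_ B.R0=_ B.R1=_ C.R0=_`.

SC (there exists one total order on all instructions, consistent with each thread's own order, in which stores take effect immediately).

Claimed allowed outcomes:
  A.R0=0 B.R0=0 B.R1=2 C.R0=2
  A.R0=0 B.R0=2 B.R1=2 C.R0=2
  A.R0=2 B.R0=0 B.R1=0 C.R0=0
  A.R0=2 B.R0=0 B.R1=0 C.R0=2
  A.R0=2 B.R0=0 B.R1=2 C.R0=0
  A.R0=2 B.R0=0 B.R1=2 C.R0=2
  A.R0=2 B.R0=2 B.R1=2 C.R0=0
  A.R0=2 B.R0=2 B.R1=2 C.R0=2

missing: A.R0=0 B.R0=0 B.R1=0 C.R0=2

outcome vector order: (A.R0,B.R0,B.R1,C.R0)
SC: 9 outcomes — {0/0/0/2 0/0/2/2 0/2/2/2 2/0/0/0 2/0/0/2 2/0/2/0 2/0/2/2 2/2/2/0 2/2/2/2}
SC∖claimed = {0/0/0/2}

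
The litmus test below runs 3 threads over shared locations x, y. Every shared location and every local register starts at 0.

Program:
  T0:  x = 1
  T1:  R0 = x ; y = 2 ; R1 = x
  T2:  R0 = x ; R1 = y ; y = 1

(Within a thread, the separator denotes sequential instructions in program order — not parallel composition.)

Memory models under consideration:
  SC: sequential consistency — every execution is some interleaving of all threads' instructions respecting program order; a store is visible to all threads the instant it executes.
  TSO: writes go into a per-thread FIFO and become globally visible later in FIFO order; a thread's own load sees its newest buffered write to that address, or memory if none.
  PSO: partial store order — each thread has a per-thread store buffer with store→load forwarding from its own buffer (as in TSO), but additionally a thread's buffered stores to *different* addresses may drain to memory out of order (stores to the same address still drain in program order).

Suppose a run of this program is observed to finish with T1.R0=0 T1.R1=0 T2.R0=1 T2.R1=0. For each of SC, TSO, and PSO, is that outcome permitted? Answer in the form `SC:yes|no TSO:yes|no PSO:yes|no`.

SC:no TSO:yes PSO:yes

outcome vector order: (T1.R0,T1.R1,T2.R0,T2.R1)
SC (11): <0 0 0 0>; <0 0 0 2>; <0 0 1 2>; <0 1 0 0>; <0 1 0 2>; <0 1 1 0>; <0 1 1 2>; <1 1 0 0>; <1 1 0 2>; <1 1 1 0>; <1 1 1 2>
TSO (12): <0 0 0 0>; <0 0 0 2>; <0 0 1 0>; <0 0 1 2>; <0 1 0 0>; <0 1 0 2>; <0 1 1 0>; <0 1 1 2>; <1 1 0 0>; <1 1 0 2>; <1 1 1 0>; <1 1 1 2>
PSO (12): <0 0 0 0>; <0 0 0 2>; <0 0 1 0>; <0 0 1 2>; <0 1 0 0>; <0 1 0 2>; <0 1 1 0>; <0 1 1 2>; <1 1 0 0>; <1 1 0 2>; <1 1 1 0>; <1 1 1 2>
target <0 0 1 0> ∈ {TSO,PSO}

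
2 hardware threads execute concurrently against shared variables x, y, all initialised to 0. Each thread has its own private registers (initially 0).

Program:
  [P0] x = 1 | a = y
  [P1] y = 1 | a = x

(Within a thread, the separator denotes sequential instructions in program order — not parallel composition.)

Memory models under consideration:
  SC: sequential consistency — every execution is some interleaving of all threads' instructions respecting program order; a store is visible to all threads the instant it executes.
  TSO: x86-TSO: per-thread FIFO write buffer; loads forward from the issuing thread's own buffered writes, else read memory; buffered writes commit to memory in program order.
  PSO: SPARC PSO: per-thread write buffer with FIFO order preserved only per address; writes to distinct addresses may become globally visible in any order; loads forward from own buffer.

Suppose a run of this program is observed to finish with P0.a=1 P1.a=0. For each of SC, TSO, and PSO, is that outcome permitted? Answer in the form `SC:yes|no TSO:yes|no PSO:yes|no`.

outcome vector order: (P0.a,P1.a)
[SC] allowed = {(0,1), (1,0), (1,1)}
[TSO] allowed = {(0,0), (0,1), (1,0), (1,1)}
[PSO] allowed = {(0,0), (0,1), (1,0), (1,1)}
target (1,0) ∈ {SC,TSO,PSO}

SC:yes TSO:yes PSO:yes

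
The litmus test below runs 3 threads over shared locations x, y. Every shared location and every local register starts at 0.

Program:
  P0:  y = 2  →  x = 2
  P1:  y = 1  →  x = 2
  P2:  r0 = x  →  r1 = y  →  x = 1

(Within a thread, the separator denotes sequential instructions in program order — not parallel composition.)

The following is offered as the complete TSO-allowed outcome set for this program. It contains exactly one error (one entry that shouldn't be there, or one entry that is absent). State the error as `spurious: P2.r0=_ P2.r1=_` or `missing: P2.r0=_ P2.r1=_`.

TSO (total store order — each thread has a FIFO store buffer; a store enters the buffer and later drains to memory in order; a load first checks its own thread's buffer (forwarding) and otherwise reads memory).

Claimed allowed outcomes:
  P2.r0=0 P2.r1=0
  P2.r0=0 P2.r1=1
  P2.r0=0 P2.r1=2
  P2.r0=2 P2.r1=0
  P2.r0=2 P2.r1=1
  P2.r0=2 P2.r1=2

outcome vector order: (P2.r0,P2.r1)
under TSO → <0 0>, <0 1>, <0 2>, <2 1>, <2 2>
claimed∖TSO = {<2 0>}

spurious: P2.r0=2 P2.r1=0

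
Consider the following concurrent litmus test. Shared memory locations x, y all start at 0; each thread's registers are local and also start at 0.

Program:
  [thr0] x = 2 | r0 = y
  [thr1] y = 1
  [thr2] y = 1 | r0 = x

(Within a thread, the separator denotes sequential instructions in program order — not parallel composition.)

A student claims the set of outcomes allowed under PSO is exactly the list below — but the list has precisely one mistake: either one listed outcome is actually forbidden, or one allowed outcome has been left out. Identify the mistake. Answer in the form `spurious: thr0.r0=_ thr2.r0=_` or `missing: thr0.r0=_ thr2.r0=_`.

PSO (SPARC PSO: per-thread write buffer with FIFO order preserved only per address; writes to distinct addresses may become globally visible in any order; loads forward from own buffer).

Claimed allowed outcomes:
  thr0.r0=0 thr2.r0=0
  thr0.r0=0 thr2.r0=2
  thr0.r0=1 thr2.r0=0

outcome vector order: (thr0.r0,thr2.r0)
[PSO] allowed = {(0,0), (0,2), (1,0), (1,2)}
PSO∖claimed = {(1,2)}

missing: thr0.r0=1 thr2.r0=2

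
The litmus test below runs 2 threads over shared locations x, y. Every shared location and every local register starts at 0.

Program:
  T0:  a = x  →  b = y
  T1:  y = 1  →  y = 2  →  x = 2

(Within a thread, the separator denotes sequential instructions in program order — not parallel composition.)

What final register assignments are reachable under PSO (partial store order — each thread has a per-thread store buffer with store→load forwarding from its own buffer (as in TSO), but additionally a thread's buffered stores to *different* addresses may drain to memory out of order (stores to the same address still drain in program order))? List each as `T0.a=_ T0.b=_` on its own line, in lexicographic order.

T0.a=0 T0.b=0
T0.a=0 T0.b=1
T0.a=0 T0.b=2
T0.a=2 T0.b=0
T0.a=2 T0.b=1
T0.a=2 T0.b=2

outcome vector order: (T0.a,T0.b)
|PSO outcomes| = 6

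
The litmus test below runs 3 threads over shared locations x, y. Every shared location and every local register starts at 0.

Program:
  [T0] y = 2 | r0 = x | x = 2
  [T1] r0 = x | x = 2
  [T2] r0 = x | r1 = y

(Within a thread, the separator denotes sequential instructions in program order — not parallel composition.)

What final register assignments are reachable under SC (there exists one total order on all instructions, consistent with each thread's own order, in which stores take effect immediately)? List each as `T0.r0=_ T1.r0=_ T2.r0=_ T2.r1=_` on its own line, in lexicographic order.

T0.r0=0 T1.r0=0 T2.r0=0 T2.r1=0
T0.r0=0 T1.r0=0 T2.r0=0 T2.r1=2
T0.r0=0 T1.r0=0 T2.r0=2 T2.r1=2
T0.r0=0 T1.r0=2 T2.r0=0 T2.r1=0
T0.r0=0 T1.r0=2 T2.r0=0 T2.r1=2
T0.r0=0 T1.r0=2 T2.r0=2 T2.r1=2
T0.r0=2 T1.r0=0 T2.r0=0 T2.r1=0
T0.r0=2 T1.r0=0 T2.r0=0 T2.r1=2
T0.r0=2 T1.r0=0 T2.r0=2 T2.r1=0
T0.r0=2 T1.r0=0 T2.r0=2 T2.r1=2

outcome vector order: (T0.r0,T1.r0,T2.r0,T2.r1)
|SC outcomes| = 10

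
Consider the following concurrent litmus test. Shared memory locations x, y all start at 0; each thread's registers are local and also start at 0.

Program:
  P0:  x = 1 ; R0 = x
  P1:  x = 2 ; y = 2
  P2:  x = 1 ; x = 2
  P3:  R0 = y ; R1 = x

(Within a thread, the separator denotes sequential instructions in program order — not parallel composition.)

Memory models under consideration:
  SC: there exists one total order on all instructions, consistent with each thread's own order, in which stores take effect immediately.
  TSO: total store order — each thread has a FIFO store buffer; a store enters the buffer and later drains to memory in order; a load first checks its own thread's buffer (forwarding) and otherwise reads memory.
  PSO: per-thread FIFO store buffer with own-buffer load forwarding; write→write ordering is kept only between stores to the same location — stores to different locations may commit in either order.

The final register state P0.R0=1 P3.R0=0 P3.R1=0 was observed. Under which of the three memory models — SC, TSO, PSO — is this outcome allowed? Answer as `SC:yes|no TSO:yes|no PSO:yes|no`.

SC:yes TSO:yes PSO:yes

outcome vector order: (P0.R0,P3.R0,P3.R1)
SC (10): <1 0 0>; <1 0 1>; <1 0 2>; <1 2 1>; <1 2 2>; <2 0 0>; <2 0 1>; <2 0 2>; <2 2 1>; <2 2 2>
TSO (10): <1 0 0>; <1 0 1>; <1 0 2>; <1 2 1>; <1 2 2>; <2 0 0>; <2 0 1>; <2 0 2>; <2 2 1>; <2 2 2>
PSO (12): <1 0 0>; <1 0 1>; <1 0 2>; <1 2 0>; <1 2 1>; <1 2 2>; <2 0 0>; <2 0 1>; <2 0 2>; <2 2 0>; <2 2 1>; <2 2 2>
target <1 0 0> ∈ {SC,TSO,PSO}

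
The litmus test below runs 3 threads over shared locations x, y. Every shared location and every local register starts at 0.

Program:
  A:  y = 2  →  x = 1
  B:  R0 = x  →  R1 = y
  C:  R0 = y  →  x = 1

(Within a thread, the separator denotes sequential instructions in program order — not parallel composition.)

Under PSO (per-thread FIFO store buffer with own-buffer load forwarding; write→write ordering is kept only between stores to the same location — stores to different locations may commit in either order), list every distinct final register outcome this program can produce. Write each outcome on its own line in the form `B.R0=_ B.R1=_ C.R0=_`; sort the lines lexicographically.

B.R0=0 B.R1=0 C.R0=0
B.R0=0 B.R1=0 C.R0=2
B.R0=0 B.R1=2 C.R0=0
B.R0=0 B.R1=2 C.R0=2
B.R0=1 B.R1=0 C.R0=0
B.R0=1 B.R1=0 C.R0=2
B.R0=1 B.R1=2 C.R0=0
B.R0=1 B.R1=2 C.R0=2

outcome vector order: (B.R0,B.R1,C.R0)
|PSO outcomes| = 8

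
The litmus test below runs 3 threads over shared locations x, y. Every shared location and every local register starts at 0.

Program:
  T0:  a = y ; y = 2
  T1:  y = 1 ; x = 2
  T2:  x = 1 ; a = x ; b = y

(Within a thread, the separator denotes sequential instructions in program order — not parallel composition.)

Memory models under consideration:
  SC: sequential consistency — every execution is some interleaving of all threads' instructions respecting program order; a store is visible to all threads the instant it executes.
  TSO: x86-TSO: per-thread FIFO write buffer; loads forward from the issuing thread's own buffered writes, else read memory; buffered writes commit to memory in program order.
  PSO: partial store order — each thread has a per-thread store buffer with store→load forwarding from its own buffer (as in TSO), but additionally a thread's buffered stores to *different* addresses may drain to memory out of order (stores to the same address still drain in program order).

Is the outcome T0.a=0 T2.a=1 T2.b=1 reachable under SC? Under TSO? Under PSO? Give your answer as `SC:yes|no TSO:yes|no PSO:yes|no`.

SC:yes TSO:yes PSO:yes

outcome vector order: (T0.a,T2.a,T2.b)
under SC → 0/1/0; 0/1/1; 0/1/2; 0/2/1; 0/2/2; 1/1/0; 1/1/1; 1/1/2; 1/2/1; 1/2/2
under TSO → 0/1/0; 0/1/1; 0/1/2; 0/2/1; 0/2/2; 1/1/0; 1/1/1; 1/1/2; 1/2/1; 1/2/2
under PSO → 0/1/0; 0/1/1; 0/1/2; 0/2/0; 0/2/1; 0/2/2; 1/1/0; 1/1/1; 1/1/2; 1/2/0; 1/2/1; 1/2/2
target 0/1/1 ∈ {SC,TSO,PSO}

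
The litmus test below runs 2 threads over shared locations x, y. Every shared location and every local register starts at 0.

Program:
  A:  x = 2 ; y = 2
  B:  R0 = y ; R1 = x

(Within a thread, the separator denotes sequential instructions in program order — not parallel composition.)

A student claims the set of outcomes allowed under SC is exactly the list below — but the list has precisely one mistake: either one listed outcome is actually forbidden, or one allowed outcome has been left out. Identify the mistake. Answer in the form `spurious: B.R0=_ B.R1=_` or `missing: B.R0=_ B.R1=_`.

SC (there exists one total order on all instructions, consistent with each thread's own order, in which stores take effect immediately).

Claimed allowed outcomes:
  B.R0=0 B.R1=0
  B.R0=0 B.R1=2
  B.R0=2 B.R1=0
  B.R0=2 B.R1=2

outcome vector order: (B.R0,B.R1)
[SC] allowed = {<0 0> <0 2> <2 2>}
claimed∖SC = {<2 0>}

spurious: B.R0=2 B.R1=0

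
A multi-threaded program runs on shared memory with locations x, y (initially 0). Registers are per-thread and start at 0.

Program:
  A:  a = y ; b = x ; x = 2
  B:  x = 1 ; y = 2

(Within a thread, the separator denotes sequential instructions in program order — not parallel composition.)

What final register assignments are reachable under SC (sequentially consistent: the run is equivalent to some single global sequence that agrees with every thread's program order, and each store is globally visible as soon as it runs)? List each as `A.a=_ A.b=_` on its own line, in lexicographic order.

outcome vector order: (A.a,A.b)
|SC outcomes| = 3

A.a=0 A.b=0
A.a=0 A.b=1
A.a=2 A.b=1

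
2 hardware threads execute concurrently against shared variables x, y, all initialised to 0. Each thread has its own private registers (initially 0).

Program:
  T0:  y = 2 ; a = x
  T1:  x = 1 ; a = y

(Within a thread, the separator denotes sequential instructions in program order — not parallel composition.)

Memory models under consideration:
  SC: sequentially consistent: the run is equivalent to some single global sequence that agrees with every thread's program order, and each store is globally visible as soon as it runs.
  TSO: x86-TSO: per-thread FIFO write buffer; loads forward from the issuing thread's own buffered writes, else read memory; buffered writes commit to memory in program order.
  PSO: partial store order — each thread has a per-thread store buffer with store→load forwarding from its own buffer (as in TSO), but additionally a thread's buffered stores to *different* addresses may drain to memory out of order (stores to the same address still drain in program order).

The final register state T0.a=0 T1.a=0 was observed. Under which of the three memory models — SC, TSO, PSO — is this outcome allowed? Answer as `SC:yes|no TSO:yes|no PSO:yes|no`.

outcome vector order: (T0.a,T1.a)
[SC] allowed = {(0,2) (1,0) (1,2)}
[TSO] allowed = {(0,0) (0,2) (1,0) (1,2)}
[PSO] allowed = {(0,0) (0,2) (1,0) (1,2)}
target (0,0) ∈ {TSO,PSO}

SC:no TSO:yes PSO:yes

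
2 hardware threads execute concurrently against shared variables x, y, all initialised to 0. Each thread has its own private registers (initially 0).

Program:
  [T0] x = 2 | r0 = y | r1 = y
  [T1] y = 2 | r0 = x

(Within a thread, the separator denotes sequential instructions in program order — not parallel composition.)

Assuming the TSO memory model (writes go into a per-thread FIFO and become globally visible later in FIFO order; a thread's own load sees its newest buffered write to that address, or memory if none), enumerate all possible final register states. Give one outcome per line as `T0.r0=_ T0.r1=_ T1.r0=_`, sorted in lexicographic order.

T0.r0=0 T0.r1=0 T1.r0=0
T0.r0=0 T0.r1=0 T1.r0=2
T0.r0=0 T0.r1=2 T1.r0=0
T0.r0=0 T0.r1=2 T1.r0=2
T0.r0=2 T0.r1=2 T1.r0=0
T0.r0=2 T0.r1=2 T1.r0=2

outcome vector order: (T0.r0,T0.r1,T1.r0)
|TSO outcomes| = 6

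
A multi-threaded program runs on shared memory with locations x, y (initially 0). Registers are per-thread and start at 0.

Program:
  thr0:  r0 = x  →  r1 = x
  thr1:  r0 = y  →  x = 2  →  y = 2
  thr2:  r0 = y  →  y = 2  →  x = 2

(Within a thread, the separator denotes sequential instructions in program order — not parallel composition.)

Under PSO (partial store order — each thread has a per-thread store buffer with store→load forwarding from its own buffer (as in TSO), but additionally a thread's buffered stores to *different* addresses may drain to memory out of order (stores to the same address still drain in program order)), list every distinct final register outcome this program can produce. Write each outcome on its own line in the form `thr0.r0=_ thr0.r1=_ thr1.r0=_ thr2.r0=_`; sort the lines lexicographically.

outcome vector order: (thr0.r0,thr0.r1,thr1.r0,thr2.r0)
|PSO outcomes| = 9

thr0.r0=0 thr0.r1=0 thr1.r0=0 thr2.r0=0
thr0.r0=0 thr0.r1=0 thr1.r0=0 thr2.r0=2
thr0.r0=0 thr0.r1=0 thr1.r0=2 thr2.r0=0
thr0.r0=0 thr0.r1=2 thr1.r0=0 thr2.r0=0
thr0.r0=0 thr0.r1=2 thr1.r0=0 thr2.r0=2
thr0.r0=0 thr0.r1=2 thr1.r0=2 thr2.r0=0
thr0.r0=2 thr0.r1=2 thr1.r0=0 thr2.r0=0
thr0.r0=2 thr0.r1=2 thr1.r0=0 thr2.r0=2
thr0.r0=2 thr0.r1=2 thr1.r0=2 thr2.r0=0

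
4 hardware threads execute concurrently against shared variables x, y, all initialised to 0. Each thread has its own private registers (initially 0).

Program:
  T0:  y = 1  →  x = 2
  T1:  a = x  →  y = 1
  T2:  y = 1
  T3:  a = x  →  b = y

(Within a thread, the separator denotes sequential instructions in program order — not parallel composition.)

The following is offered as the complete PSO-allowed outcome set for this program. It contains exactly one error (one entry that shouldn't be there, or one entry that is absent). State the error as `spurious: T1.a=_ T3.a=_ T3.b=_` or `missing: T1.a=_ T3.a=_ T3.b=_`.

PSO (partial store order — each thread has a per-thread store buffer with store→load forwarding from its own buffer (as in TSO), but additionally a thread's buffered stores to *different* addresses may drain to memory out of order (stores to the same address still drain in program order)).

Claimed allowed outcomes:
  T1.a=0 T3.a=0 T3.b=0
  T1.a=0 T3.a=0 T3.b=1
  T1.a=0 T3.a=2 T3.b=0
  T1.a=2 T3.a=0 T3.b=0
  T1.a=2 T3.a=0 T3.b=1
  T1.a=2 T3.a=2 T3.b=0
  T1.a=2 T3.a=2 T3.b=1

outcome vector order: (T1.a,T3.a,T3.b)
[PSO] allowed = {(0,0,0), (0,0,1), (0,2,0), (0,2,1), (2,0,0), (2,0,1), (2,2,0), (2,2,1)}
PSO∖claimed = {(0,2,1)}

missing: T1.a=0 T3.a=2 T3.b=1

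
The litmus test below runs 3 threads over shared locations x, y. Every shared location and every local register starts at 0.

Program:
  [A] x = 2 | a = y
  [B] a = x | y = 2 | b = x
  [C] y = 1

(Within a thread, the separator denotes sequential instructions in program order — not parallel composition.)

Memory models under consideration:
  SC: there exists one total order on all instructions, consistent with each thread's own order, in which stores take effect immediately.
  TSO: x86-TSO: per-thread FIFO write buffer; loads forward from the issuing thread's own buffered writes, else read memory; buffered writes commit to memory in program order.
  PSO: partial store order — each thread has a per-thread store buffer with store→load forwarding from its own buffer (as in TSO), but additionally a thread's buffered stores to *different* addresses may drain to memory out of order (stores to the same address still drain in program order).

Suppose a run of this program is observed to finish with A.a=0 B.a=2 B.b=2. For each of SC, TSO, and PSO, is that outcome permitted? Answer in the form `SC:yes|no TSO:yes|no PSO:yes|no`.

SC:yes TSO:yes PSO:yes

outcome vector order: (A.a,B.a,B.b)
under SC → (0,0,2); (0,2,2); (1,0,0); (1,0,2); (1,2,2); (2,0,0); (2,0,2); (2,2,2)
under TSO → (0,0,0); (0,0,2); (0,2,2); (1,0,0); (1,0,2); (1,2,2); (2,0,0); (2,0,2); (2,2,2)
under PSO → (0,0,0); (0,0,2); (0,2,2); (1,0,0); (1,0,2); (1,2,2); (2,0,0); (2,0,2); (2,2,2)
target (0,2,2) ∈ {SC,TSO,PSO}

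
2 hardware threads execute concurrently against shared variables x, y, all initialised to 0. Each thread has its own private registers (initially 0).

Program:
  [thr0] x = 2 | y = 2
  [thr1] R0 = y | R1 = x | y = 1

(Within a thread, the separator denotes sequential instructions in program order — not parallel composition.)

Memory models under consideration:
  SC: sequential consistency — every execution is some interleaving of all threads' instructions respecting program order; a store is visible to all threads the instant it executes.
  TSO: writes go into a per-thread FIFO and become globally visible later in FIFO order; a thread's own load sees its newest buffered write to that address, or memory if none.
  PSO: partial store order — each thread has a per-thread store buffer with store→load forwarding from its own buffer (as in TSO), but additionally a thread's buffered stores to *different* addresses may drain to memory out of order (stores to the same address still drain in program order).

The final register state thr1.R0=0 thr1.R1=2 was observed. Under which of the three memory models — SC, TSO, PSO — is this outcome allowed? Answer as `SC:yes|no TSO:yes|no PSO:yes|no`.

SC:yes TSO:yes PSO:yes

outcome vector order: (thr1.R0,thr1.R1)
SC (3): <0 0>, <0 2>, <2 2>
TSO (3): <0 0>, <0 2>, <2 2>
PSO (4): <0 0>, <0 2>, <2 0>, <2 2>
target <0 2> ∈ {SC,TSO,PSO}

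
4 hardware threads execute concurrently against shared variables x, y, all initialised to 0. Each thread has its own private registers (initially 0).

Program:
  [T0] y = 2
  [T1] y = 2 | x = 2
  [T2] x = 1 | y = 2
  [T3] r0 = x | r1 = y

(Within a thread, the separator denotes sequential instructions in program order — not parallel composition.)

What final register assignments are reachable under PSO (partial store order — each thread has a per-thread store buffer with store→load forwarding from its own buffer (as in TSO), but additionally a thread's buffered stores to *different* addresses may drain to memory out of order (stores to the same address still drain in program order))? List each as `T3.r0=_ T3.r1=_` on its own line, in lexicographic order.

outcome vector order: (T3.r0,T3.r1)
|PSO outcomes| = 6

T3.r0=0 T3.r1=0
T3.r0=0 T3.r1=2
T3.r0=1 T3.r1=0
T3.r0=1 T3.r1=2
T3.r0=2 T3.r1=0
T3.r0=2 T3.r1=2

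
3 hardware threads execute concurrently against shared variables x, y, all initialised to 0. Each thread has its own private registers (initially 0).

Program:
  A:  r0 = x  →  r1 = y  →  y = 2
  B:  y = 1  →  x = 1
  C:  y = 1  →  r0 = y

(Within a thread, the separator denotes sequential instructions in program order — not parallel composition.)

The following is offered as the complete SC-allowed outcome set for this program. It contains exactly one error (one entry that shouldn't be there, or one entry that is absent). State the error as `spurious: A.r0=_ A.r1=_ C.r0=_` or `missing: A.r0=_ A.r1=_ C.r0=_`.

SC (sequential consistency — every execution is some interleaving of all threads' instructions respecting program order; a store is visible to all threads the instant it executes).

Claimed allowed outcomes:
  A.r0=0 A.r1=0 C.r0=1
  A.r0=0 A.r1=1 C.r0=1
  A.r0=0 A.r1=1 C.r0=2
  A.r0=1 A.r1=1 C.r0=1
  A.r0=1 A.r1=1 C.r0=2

outcome vector order: (A.r0,A.r1,C.r0)
[SC] allowed = {<0 0 1> <0 0 2> <0 1 1> <0 1 2> <1 1 1> <1 1 2>}
SC∖claimed = {<0 0 2>}

missing: A.r0=0 A.r1=0 C.r0=2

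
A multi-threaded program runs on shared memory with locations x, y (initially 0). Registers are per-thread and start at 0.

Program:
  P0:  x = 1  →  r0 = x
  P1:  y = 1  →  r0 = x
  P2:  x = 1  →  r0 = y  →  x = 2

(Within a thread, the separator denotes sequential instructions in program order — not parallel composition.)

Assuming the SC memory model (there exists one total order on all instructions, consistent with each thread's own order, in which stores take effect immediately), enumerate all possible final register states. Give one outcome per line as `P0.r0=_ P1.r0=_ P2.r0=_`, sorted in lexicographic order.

outcome vector order: (P0.r0,P1.r0,P2.r0)
|SC outcomes| = 10

P0.r0=1 P1.r0=0 P2.r0=1
P0.r0=1 P1.r0=1 P2.r0=0
P0.r0=1 P1.r0=1 P2.r0=1
P0.r0=1 P1.r0=2 P2.r0=0
P0.r0=1 P1.r0=2 P2.r0=1
P0.r0=2 P1.r0=0 P2.r0=1
P0.r0=2 P1.r0=1 P2.r0=0
P0.r0=2 P1.r0=1 P2.r0=1
P0.r0=2 P1.r0=2 P2.r0=0
P0.r0=2 P1.r0=2 P2.r0=1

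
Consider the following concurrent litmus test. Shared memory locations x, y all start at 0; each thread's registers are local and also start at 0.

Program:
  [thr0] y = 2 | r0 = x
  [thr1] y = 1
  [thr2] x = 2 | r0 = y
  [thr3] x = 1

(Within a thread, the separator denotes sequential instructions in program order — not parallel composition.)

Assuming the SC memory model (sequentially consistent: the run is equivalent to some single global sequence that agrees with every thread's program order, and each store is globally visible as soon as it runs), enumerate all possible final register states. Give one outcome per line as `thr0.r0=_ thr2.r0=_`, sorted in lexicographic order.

outcome vector order: (thr0.r0,thr2.r0)
|SC outcomes| = 8

thr0.r0=0 thr2.r0=1
thr0.r0=0 thr2.r0=2
thr0.r0=1 thr2.r0=0
thr0.r0=1 thr2.r0=1
thr0.r0=1 thr2.r0=2
thr0.r0=2 thr2.r0=0
thr0.r0=2 thr2.r0=1
thr0.r0=2 thr2.r0=2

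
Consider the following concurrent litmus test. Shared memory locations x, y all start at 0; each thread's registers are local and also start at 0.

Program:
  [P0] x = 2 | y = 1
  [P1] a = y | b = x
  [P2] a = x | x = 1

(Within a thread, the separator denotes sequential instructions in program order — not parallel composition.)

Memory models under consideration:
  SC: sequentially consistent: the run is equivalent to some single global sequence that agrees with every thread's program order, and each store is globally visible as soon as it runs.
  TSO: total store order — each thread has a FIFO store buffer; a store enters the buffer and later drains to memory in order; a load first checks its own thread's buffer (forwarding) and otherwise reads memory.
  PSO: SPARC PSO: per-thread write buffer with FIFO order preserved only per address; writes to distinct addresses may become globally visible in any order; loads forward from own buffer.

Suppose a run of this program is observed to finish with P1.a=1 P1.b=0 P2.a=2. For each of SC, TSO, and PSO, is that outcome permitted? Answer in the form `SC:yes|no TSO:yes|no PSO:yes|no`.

outcome vector order: (P1.a,P1.b,P2.a)
SC (10): <0 0 0>; <0 0 2>; <0 1 0>; <0 1 2>; <0 2 0>; <0 2 2>; <1 1 0>; <1 1 2>; <1 2 0>; <1 2 2>
TSO (10): <0 0 0>; <0 0 2>; <0 1 0>; <0 1 2>; <0 2 0>; <0 2 2>; <1 1 0>; <1 1 2>; <1 2 0>; <1 2 2>
PSO (12): <0 0 0>; <0 0 2>; <0 1 0>; <0 1 2>; <0 2 0>; <0 2 2>; <1 0 0>; <1 0 2>; <1 1 0>; <1 1 2>; <1 2 0>; <1 2 2>
target <1 0 2> ∈ {PSO}

SC:no TSO:no PSO:yes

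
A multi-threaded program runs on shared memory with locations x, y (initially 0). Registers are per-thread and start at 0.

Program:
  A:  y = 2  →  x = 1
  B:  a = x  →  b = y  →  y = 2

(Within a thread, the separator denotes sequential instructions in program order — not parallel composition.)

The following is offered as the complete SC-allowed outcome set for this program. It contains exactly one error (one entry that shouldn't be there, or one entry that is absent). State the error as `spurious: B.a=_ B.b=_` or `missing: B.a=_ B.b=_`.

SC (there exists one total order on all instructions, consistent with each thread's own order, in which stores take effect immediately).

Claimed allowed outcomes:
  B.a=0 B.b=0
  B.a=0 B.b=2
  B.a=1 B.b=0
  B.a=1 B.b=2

spurious: B.a=1 B.b=0

outcome vector order: (B.a,B.b)
SC (3): 00; 02; 12
claimed∖SC = {10}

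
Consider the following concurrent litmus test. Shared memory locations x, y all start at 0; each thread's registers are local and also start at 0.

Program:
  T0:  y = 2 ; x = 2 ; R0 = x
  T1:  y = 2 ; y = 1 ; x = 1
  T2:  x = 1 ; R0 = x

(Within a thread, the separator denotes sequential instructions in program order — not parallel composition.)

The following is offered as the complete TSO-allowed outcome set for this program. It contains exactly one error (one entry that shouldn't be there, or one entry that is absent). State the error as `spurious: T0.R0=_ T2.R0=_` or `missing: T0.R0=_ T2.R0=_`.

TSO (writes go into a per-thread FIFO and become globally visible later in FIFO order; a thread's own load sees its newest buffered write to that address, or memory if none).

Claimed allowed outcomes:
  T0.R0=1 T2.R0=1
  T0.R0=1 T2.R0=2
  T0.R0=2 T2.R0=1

outcome vector order: (T0.R0,T2.R0)
[TSO] allowed = {<1 1>; <1 2>; <2 1>; <2 2>}
TSO∖claimed = {<2 2>}

missing: T0.R0=2 T2.R0=2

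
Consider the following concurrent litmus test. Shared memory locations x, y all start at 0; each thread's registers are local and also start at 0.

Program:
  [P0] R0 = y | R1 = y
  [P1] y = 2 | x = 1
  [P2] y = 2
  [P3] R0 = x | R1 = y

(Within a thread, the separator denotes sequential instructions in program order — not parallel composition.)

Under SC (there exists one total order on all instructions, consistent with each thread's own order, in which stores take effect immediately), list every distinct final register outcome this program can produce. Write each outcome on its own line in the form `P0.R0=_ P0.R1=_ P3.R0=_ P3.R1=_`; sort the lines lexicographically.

outcome vector order: (P0.R0,P0.R1,P3.R0,P3.R1)
|SC outcomes| = 9

P0.R0=0 P0.R1=0 P3.R0=0 P3.R1=0
P0.R0=0 P0.R1=0 P3.R0=0 P3.R1=2
P0.R0=0 P0.R1=0 P3.R0=1 P3.R1=2
P0.R0=0 P0.R1=2 P3.R0=0 P3.R1=0
P0.R0=0 P0.R1=2 P3.R0=0 P3.R1=2
P0.R0=0 P0.R1=2 P3.R0=1 P3.R1=2
P0.R0=2 P0.R1=2 P3.R0=0 P3.R1=0
P0.R0=2 P0.R1=2 P3.R0=0 P3.R1=2
P0.R0=2 P0.R1=2 P3.R0=1 P3.R1=2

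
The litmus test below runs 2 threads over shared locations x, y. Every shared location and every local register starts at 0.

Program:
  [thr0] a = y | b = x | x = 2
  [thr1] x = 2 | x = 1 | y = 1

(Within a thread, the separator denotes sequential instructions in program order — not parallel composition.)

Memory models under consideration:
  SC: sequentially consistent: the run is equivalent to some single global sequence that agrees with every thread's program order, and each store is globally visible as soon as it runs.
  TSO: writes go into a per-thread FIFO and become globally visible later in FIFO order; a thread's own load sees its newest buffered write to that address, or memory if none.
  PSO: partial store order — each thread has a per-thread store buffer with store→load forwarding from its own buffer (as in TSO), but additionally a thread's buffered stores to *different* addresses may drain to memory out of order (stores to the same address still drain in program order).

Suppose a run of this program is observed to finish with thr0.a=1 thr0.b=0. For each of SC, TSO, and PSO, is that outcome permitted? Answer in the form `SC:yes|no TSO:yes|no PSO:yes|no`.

outcome vector order: (thr0.a,thr0.b)
SC (4): 00; 01; 02; 11
TSO (4): 00; 01; 02; 11
PSO (6): 00; 01; 02; 10; 11; 12
target 10 ∈ {PSO}

SC:no TSO:no PSO:yes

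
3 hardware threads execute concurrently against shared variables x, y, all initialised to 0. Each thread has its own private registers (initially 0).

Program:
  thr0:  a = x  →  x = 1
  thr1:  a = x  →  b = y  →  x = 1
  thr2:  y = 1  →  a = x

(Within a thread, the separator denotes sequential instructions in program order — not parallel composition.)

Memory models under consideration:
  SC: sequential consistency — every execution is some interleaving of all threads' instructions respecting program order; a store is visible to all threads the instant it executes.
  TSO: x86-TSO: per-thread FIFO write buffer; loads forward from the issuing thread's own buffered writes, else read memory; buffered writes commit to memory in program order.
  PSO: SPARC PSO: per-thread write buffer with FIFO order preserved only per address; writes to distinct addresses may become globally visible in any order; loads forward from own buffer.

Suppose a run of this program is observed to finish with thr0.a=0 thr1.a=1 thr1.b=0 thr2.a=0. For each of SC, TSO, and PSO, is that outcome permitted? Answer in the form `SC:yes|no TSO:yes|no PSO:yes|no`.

outcome vector order: (thr0.a,thr1.a,thr1.b,thr2.a)
SC (11): 0000, 0001, 0010, 0011, 0101, 0110, 0111, 1000, 1001, 1010, 1011
TSO (12): 0000, 0001, 0010, 0011, 0100, 0101, 0110, 0111, 1000, 1001, 1010, 1011
PSO (12): 0000, 0001, 0010, 0011, 0100, 0101, 0110, 0111, 1000, 1001, 1010, 1011
target 0100 ∈ {TSO,PSO}

SC:no TSO:yes PSO:yes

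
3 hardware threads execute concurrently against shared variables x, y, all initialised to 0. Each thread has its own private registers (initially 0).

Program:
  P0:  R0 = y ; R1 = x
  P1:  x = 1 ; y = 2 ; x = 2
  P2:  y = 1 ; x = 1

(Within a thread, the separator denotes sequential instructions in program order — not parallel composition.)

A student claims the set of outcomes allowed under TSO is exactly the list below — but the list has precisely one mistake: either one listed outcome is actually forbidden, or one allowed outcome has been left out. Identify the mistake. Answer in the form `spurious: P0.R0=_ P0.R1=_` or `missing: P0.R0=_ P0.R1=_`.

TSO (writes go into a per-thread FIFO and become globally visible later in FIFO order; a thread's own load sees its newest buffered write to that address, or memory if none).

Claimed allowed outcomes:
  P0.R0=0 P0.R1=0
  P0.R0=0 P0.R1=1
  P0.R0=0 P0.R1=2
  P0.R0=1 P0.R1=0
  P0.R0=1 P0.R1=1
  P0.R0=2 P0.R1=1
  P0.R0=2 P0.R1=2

outcome vector order: (P0.R0,P0.R1)
TSO (8): 0/0; 0/1; 0/2; 1/0; 1/1; 1/2; 2/1; 2/2
TSO∖claimed = {1/2}

missing: P0.R0=1 P0.R1=2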